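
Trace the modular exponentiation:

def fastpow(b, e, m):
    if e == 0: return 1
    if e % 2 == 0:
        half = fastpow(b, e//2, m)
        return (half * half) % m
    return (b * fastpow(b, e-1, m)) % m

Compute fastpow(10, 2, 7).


fastpow(10, 2, 7): e is even, compute fastpow(10, 1, 7)
  fastpow(10, 1, 7): e is odd, compute fastpow(10, 0, 7)
    fastpow(10, 0, 7) = 1
  (10 * 1) % 7 = 3
half=3, (3*3) % 7 = 2

2


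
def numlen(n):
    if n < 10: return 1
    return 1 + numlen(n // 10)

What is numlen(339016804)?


numlen(339016804) = 1 + numlen(33901680)
numlen(33901680) = 1 + numlen(3390168)
numlen(3390168) = 1 + numlen(339016)
numlen(339016) = 1 + numlen(33901)
numlen(33901) = 1 + numlen(3390)
numlen(3390) = 1 + numlen(339)
numlen(339) = 1 + numlen(33)
numlen(33) = 1 + numlen(3)
numlen(3) = 1  (base case: 3 < 10)
Unwinding: 1 + 1 + 1 + 1 + 1 + 1 + 1 + 1 + 1 = 9

9


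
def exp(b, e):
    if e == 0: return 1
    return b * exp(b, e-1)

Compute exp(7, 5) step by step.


exp(7, 5)
= 7 * exp(7, 4)
= 7 * 7 * exp(7, 3)
= 7 * 7 * 7 * exp(7, 2)
= 7 * 7 * 7 * 7 * exp(7, 1)
= 7 * 7 * 7 * 7 * 7 * exp(7, 0)
= 7 * 7 * 7 * 7 * 7 * 1
= 16807

16807


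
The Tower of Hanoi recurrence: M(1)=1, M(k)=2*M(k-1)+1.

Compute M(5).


M(5) = 2 * M(4) + 1
M(4) = 2 * M(3) + 1
M(3) = 2 * M(2) + 1
M(2) = 2 * M(1) + 1
M(1) = 1  (base case)
M(2) = 2 * 1 + 1 = 3
M(3) = 2 * 3 + 1 = 7
M(4) = 2 * 7 + 1 = 15
M(5) = 2 * 15 + 1 = 31

31


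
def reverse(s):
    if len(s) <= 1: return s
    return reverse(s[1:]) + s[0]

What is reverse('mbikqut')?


reverse('mbikqut') = reverse('bikqut') + 'm'
reverse('bikqut') = reverse('ikqut') + 'b'
reverse('ikqut') = reverse('kqut') + 'i'
reverse('kqut') = reverse('qut') + 'k'
reverse('qut') = reverse('ut') + 'q'
reverse('ut') = reverse('t') + 'u'
reverse('t') = 't'  (base case)
Concatenating: 't' + 'u' + 'q' + 'k' + 'i' + 'b' + 'm' = 'tuqkibm'

tuqkibm


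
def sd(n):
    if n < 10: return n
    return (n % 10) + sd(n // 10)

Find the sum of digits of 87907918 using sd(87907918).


sd(87907918) = 8 + sd(8790791)
sd(8790791) = 1 + sd(879079)
sd(879079) = 9 + sd(87907)
sd(87907) = 7 + sd(8790)
sd(8790) = 0 + sd(879)
sd(879) = 9 + sd(87)
sd(87) = 7 + sd(8)
sd(8) = 8  (base case)
Total: 8 + 1 + 9 + 7 + 0 + 9 + 7 + 8 = 49

49


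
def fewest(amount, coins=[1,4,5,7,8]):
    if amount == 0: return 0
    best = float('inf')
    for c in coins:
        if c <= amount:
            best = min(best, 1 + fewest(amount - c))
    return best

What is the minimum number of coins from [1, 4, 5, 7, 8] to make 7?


Building up with DP:
fewest(0) = 0
fewest(1) = min(1+fewest(0)=1+0=1) = 1
fewest(2) = min(1+fewest(1)=1+1=2) = 2
fewest(3) = min(1+fewest(2)=1+2=3) = 3
fewest(4) = min(1+fewest(3)=1+3=4, 1+fewest(0)=1+0=1) = 1
fewest(5) = min(1+fewest(4)=1+1=2, 1+fewest(1)=1+1=2, 1+fewest(0)=1+0=1) = 1
fewest(6) = min(1+fewest(5)=1+1=2, 1+fewest(2)=1+2=3, 1+fewest(1)=1+1=2) = 2
fewest(7) = min(1+fewest(6)=1+2=3, 1+fewest(3)=1+3=4, 1+fewest(2)=1+2=3, 1+fewest(0)=1+0=1) = 1

1


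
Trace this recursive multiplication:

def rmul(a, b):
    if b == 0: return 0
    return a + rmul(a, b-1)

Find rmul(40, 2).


rmul(40, 2) = 40 + rmul(40, 1)
rmul(40, 1) = 40 + rmul(40, 0)
rmul(40, 0) = 0  (base case)
Total: 40 + 40 + 0 = 80

80


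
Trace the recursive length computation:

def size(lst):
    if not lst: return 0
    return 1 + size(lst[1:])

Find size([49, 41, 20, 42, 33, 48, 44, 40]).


size([49, 41, 20, 42, 33, 48, 44, 40]) = 1 + size([41, 20, 42, 33, 48, 44, 40])
size([41, 20, 42, 33, 48, 44, 40]) = 1 + size([20, 42, 33, 48, 44, 40])
size([20, 42, 33, 48, 44, 40]) = 1 + size([42, 33, 48, 44, 40])
size([42, 33, 48, 44, 40]) = 1 + size([33, 48, 44, 40])
size([33, 48, 44, 40]) = 1 + size([48, 44, 40])
size([48, 44, 40]) = 1 + size([44, 40])
size([44, 40]) = 1 + size([40])
size([40]) = 1 + size([])
size([]) = 0  (base case)
Unwinding: 1 + 1 + 1 + 1 + 1 + 1 + 1 + 1 + 0 = 8

8


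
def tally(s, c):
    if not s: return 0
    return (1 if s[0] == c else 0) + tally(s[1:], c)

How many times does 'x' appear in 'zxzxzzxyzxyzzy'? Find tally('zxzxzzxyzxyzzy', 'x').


s[0]='z' != 'x' -> 0
s[0]='x' == 'x' -> 1
s[0]='z' != 'x' -> 0
s[0]='x' == 'x' -> 1
s[0]='z' != 'x' -> 0
s[0]='z' != 'x' -> 0
s[0]='x' == 'x' -> 1
s[0]='y' != 'x' -> 0
s[0]='z' != 'x' -> 0
s[0]='x' == 'x' -> 1
s[0]='y' != 'x' -> 0
s[0]='z' != 'x' -> 0
s[0]='z' != 'x' -> 0
s[0]='y' != 'x' -> 0
Sum: 0 + 1 + 0 + 1 + 0 + 0 + 1 + 0 + 0 + 1 + 0 + 0 + 0 + 0 = 4

4


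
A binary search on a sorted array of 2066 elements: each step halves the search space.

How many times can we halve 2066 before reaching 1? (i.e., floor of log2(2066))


2066 / 2 = 1033
1033 / 2 = 516
516 / 2 = 258
258 / 2 = 129
129 / 2 = 64
64 / 2 = 32
32 / 2 = 16
16 / 2 = 8
8 / 2 = 4
4 / 2 = 2
2 / 2 = 1
Reached 1 after 11 halvings

11


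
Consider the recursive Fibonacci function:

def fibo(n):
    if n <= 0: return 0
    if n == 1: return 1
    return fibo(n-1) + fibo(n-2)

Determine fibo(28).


Computing fibo(28) bottom-up:
fibo(0) = 0
fibo(1) = 1
fibo(2) = fibo(1) + fibo(0) = 1 + 0 = 1
fibo(3) = fibo(2) + fibo(1) = 1 + 1 = 2
fibo(4) = fibo(3) + fibo(2) = 2 + 1 = 3
fibo(5) = fibo(4) + fibo(3) = 3 + 2 = 5
fibo(6) = fibo(5) + fibo(4) = 5 + 3 = 8
fibo(7) = fibo(6) + fibo(5) = 8 + 5 = 13
fibo(8) = fibo(7) + fibo(6) = 13 + 8 = 21
fibo(9) = fibo(8) + fibo(7) = 21 + 13 = 34
fibo(10) = fibo(9) + fibo(8) = 34 + 21 = 55
fibo(11) = fibo(10) + fibo(9) = 55 + 34 = 89
fibo(12) = fibo(11) + fibo(10) = 89 + 55 = 144
fibo(13) = fibo(12) + fibo(11) = 144 + 89 = 233
fibo(14) = fibo(13) + fibo(12) = 233 + 144 = 377
fibo(15) = fibo(14) + fibo(13) = 377 + 233 = 610
fibo(16) = fibo(15) + fibo(14) = 610 + 377 = 987
fibo(17) = fibo(16) + fibo(15) = 987 + 610 = 1597
fibo(18) = fibo(17) + fibo(16) = 1597 + 987 = 2584
fibo(19) = fibo(18) + fibo(17) = 2584 + 1597 = 4181
fibo(20) = fibo(19) + fibo(18) = 4181 + 2584 = 6765
fibo(21) = fibo(20) + fibo(19) = 6765 + 4181 = 10946
fibo(22) = fibo(21) + fibo(20) = 10946 + 6765 = 17711
fibo(23) = fibo(22) + fibo(21) = 17711 + 10946 = 28657
fibo(24) = fibo(23) + fibo(22) = 28657 + 17711 = 46368
fibo(25) = fibo(24) + fibo(23) = 46368 + 28657 = 75025
fibo(26) = fibo(25) + fibo(24) = 75025 + 46368 = 121393
fibo(27) = fibo(26) + fibo(25) = 121393 + 75025 = 196418
fibo(28) = fibo(27) + fibo(26) = 196418 + 121393 = 317811

317811


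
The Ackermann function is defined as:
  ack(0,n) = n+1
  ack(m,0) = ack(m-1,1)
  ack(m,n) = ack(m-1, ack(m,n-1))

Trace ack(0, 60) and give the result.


ack(0, 60) = 61
Result: ack(0, 60) = 61

61


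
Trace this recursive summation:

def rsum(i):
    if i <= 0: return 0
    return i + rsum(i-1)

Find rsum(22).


rsum(22)
= 22 + 21 + 20 + 19 + 18 + 17 + 16 + 15 + 14 + 13 + 12 + 11 + 10 + 9 + 8 + 7 + 6 + 5 + 4 + 3 + 2 + 1 + rsum(0)
= 22 + 21 + 20 + 19 + 18 + 17 + 16 + 15 + 14 + 13 + 12 + 11 + 10 + 9 + 8 + 7 + 6 + 5 + 4 + 3 + 2 + 1 + 0
= 253

253


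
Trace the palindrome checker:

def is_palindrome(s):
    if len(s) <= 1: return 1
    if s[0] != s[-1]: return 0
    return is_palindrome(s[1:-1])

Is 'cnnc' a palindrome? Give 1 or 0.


is_palindrome('cnnc'): s[0]='c' == s[-1]='c' -> check is_palindrome('nn')
is_palindrome('nn'): s[0]='n' == s[-1]='n' -> check is_palindrome('')
is_palindrome(''): len <= 1 -> return 1  (base case)
Result: 1 (palindrome)

1


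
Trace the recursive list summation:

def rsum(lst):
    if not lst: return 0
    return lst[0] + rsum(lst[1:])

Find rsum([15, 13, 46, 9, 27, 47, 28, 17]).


rsum([15, 13, 46, 9, 27, 47, 28, 17]) = 15 + rsum([13, 46, 9, 27, 47, 28, 17])
rsum([13, 46, 9, 27, 47, 28, 17]) = 13 + rsum([46, 9, 27, 47, 28, 17])
rsum([46, 9, 27, 47, 28, 17]) = 46 + rsum([9, 27, 47, 28, 17])
rsum([9, 27, 47, 28, 17]) = 9 + rsum([27, 47, 28, 17])
rsum([27, 47, 28, 17]) = 27 + rsum([47, 28, 17])
rsum([47, 28, 17]) = 47 + rsum([28, 17])
rsum([28, 17]) = 28 + rsum([17])
rsum([17]) = 17 + rsum([])
rsum([]) = 0  (base case)
Total: 15 + 13 + 46 + 9 + 27 + 47 + 28 + 17 + 0 = 202

202


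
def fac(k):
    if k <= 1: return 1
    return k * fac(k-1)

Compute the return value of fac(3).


fac(3)
= 3 * fac(2)
= 3 * 2 * fac(1)
= 3 * 2 * 1
= 6

6


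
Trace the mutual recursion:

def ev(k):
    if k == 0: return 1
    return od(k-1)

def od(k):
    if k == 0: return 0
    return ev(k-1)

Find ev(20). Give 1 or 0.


ev(20) = od(19)
od(19) = ev(18)
ev(18) = od(17)
od(17) = ev(16)
ev(16) = od(15)
od(15) = ev(14)
ev(14) = od(13)
od(13) = ev(12)
ev(12) = od(11)
od(11) = ev(10)
ev(10) = od(9)
od(9) = ev(8)
ev(8) = od(7)
od(7) = ev(6)
ev(6) = od(5)
od(5) = ev(4)
ev(4) = od(3)
od(3) = ev(2)
ev(2) = od(1)
od(1) = ev(0)
ev(0) = 1  (base case)
Result: 1

1


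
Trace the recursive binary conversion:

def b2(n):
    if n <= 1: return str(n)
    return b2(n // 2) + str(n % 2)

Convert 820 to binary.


b2(820) = b2(410) + '0'
b2(410) = b2(205) + '0'
b2(205) = b2(102) + '1'
b2(102) = b2(51) + '0'
b2(51) = b2(25) + '1'
b2(25) = b2(12) + '1'
b2(12) = b2(6) + '0'
b2(6) = b2(3) + '0'
b2(3) = b2(1) + '1'
b2(1) = '1'  (base case)
Concatenating: '1' + '1' + '0' + '0' + '1' + '1' + '0' + '1' + '0' + '0' = '1100110100'

1100110100


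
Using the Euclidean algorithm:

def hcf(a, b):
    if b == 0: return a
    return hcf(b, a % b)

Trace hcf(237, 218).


hcf(237, 218) = hcf(218, 19)
hcf(218, 19) = hcf(19, 9)
hcf(19, 9) = hcf(9, 1)
hcf(9, 1) = hcf(1, 0)
hcf(1, 0) = 1  (base case)

1


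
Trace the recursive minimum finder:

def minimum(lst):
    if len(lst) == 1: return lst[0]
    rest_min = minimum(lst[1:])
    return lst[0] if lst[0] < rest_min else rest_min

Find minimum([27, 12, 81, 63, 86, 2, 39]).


minimum([27, 12, 81, 63, 86, 2, 39]): compare 27 with minimum([12, 81, 63, 86, 2, 39])
minimum([12, 81, 63, 86, 2, 39]): compare 12 with minimum([81, 63, 86, 2, 39])
minimum([81, 63, 86, 2, 39]): compare 81 with minimum([63, 86, 2, 39])
minimum([63, 86, 2, 39]): compare 63 with minimum([86, 2, 39])
minimum([86, 2, 39]): compare 86 with minimum([2, 39])
minimum([2, 39]): compare 2 with minimum([39])
minimum([39]) = 39  (base case)
Compare 2 with 39 -> 2
Compare 86 with 2 -> 2
Compare 63 with 2 -> 2
Compare 81 with 2 -> 2
Compare 12 with 2 -> 2
Compare 27 with 2 -> 2

2


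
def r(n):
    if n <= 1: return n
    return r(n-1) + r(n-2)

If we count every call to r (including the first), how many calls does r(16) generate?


Let C(n) = total calls for r(n)
C(0) = 1, C(1) = 1
C(2) = 1 + C(1) + C(0) = 1 + 1 + 1 = 3
C(3) = 1 + C(2) + C(1) = 1 + 3 + 1 = 5
C(4) = 1 + C(3) + C(2) = 1 + 5 + 3 = 9
C(5) = 1 + C(4) + C(3) = 1 + 9 + 5 = 15
C(6) = 1 + C(5) + C(4) = 1 + 15 + 9 = 25
C(7) = 1 + C(6) + C(5) = 1 + 25 + 15 = 41
C(8) = 1 + C(7) + C(6) = 1 + 41 + 25 = 67
C(9) = 1 + C(8) + C(7) = 1 + 67 + 41 = 109
C(10) = 1 + C(9) + C(8) = 1 + 109 + 67 = 177
C(11) = 1 + C(10) + C(9) = 1 + 177 + 109 = 287
C(12) = 1 + C(11) + C(10) = 1 + 287 + 177 = 465
C(13) = 1 + C(12) + C(11) = 1 + 465 + 287 = 753
C(14) = 1 + C(13) + C(12) = 1 + 753 + 465 = 1219
C(15) = 1 + C(14) + C(13) = 1 + 1219 + 753 = 1973
C(16) = 1 + C(15) + C(14) = 1 + 1973 + 1219 = 3193

3193


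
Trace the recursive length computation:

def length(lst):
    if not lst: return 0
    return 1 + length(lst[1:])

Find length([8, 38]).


length([8, 38]) = 1 + length([38])
length([38]) = 1 + length([])
length([]) = 0  (base case)
Unwinding: 1 + 1 + 0 = 2

2


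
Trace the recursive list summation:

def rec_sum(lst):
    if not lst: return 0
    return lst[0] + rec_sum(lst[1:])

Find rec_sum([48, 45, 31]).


rec_sum([48, 45, 31]) = 48 + rec_sum([45, 31])
rec_sum([45, 31]) = 45 + rec_sum([31])
rec_sum([31]) = 31 + rec_sum([])
rec_sum([]) = 0  (base case)
Total: 48 + 45 + 31 + 0 = 124

124


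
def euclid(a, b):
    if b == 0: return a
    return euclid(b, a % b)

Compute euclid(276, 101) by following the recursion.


euclid(276, 101) = euclid(101, 74)
euclid(101, 74) = euclid(74, 27)
euclid(74, 27) = euclid(27, 20)
euclid(27, 20) = euclid(20, 7)
euclid(20, 7) = euclid(7, 6)
euclid(7, 6) = euclid(6, 1)
euclid(6, 1) = euclid(1, 0)
euclid(1, 0) = 1  (base case)

1


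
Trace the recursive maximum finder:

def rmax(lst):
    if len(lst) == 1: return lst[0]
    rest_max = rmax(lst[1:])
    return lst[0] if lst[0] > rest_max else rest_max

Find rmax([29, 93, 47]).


rmax([29, 93, 47]): compare 29 with rmax([93, 47])
rmax([93, 47]): compare 93 with rmax([47])
rmax([47]) = 47  (base case)
Compare 93 with 47 -> 93
Compare 29 with 93 -> 93

93


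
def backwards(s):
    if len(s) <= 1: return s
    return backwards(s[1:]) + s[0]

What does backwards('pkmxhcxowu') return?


backwards('pkmxhcxowu') = backwards('kmxhcxowu') + 'p'
backwards('kmxhcxowu') = backwards('mxhcxowu') + 'k'
backwards('mxhcxowu') = backwards('xhcxowu') + 'm'
backwards('xhcxowu') = backwards('hcxowu') + 'x'
backwards('hcxowu') = backwards('cxowu') + 'h'
backwards('cxowu') = backwards('xowu') + 'c'
backwards('xowu') = backwards('owu') + 'x'
backwards('owu') = backwards('wu') + 'o'
backwards('wu') = backwards('u') + 'w'
backwards('u') = 'u'  (base case)
Concatenating: 'u' + 'w' + 'o' + 'x' + 'c' + 'h' + 'x' + 'm' + 'k' + 'p' = 'uwoxchxmkp'

uwoxchxmkp


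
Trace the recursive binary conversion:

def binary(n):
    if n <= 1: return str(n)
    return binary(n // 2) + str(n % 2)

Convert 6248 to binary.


binary(6248) = binary(3124) + '0'
binary(3124) = binary(1562) + '0'
binary(1562) = binary(781) + '0'
binary(781) = binary(390) + '1'
binary(390) = binary(195) + '0'
binary(195) = binary(97) + '1'
binary(97) = binary(48) + '1'
binary(48) = binary(24) + '0'
binary(24) = binary(12) + '0'
binary(12) = binary(6) + '0'
binary(6) = binary(3) + '0'
binary(3) = binary(1) + '1'
binary(1) = '1'  (base case)
Concatenating: '1' + '1' + '0' + '0' + '0' + '0' + '1' + '1' + '0' + '1' + '0' + '0' + '0' = '1100001101000'

1100001101000


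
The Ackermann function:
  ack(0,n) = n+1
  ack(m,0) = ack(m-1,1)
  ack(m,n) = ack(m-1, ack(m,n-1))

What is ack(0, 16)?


ack(0, 16) = 17
Result: ack(0, 16) = 17

17


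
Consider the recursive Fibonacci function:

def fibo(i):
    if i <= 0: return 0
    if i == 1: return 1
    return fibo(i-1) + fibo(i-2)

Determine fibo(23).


Computing fibo(23) bottom-up:
fibo(0) = 0
fibo(1) = 1
fibo(2) = fibo(1) + fibo(0) = 1 + 0 = 1
fibo(3) = fibo(2) + fibo(1) = 1 + 1 = 2
fibo(4) = fibo(3) + fibo(2) = 2 + 1 = 3
fibo(5) = fibo(4) + fibo(3) = 3 + 2 = 5
fibo(6) = fibo(5) + fibo(4) = 5 + 3 = 8
fibo(7) = fibo(6) + fibo(5) = 8 + 5 = 13
fibo(8) = fibo(7) + fibo(6) = 13 + 8 = 21
fibo(9) = fibo(8) + fibo(7) = 21 + 13 = 34
fibo(10) = fibo(9) + fibo(8) = 34 + 21 = 55
fibo(11) = fibo(10) + fibo(9) = 55 + 34 = 89
fibo(12) = fibo(11) + fibo(10) = 89 + 55 = 144
fibo(13) = fibo(12) + fibo(11) = 144 + 89 = 233
fibo(14) = fibo(13) + fibo(12) = 233 + 144 = 377
fibo(15) = fibo(14) + fibo(13) = 377 + 233 = 610
fibo(16) = fibo(15) + fibo(14) = 610 + 377 = 987
fibo(17) = fibo(16) + fibo(15) = 987 + 610 = 1597
fibo(18) = fibo(17) + fibo(16) = 1597 + 987 = 2584
fibo(19) = fibo(18) + fibo(17) = 2584 + 1597 = 4181
fibo(20) = fibo(19) + fibo(18) = 4181 + 2584 = 6765
fibo(21) = fibo(20) + fibo(19) = 6765 + 4181 = 10946
fibo(22) = fibo(21) + fibo(20) = 10946 + 6765 = 17711
fibo(23) = fibo(22) + fibo(21) = 17711 + 10946 = 28657

28657


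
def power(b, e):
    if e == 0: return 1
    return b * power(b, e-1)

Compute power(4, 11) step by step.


power(4, 11)
= 4 * power(4, 10)
= 4 * 4 * power(4, 9)
= 4 * 4 * 4 * power(4, 8)
= 4 * 4 * 4 * 4 * power(4, 7)
= 4 * 4 * 4 * 4 * 4 * power(4, 6)
= 4 * 4 * 4 * 4 * 4 * 4 * power(4, 5)
= 4 * 4 * 4 * 4 * 4 * 4 * 4 * power(4, 4)
= 4 * 4 * 4 * 4 * 4 * 4 * 4 * 4 * power(4, 3)
= 4 * 4 * 4 * 4 * 4 * 4 * 4 * 4 * 4 * power(4, 2)
= 4 * 4 * 4 * 4 * 4 * 4 * 4 * 4 * 4 * 4 * power(4, 1)
= 4 * 4 * 4 * 4 * 4 * 4 * 4 * 4 * 4 * 4 * 4 * power(4, 0)
= 4 * 4 * 4 * 4 * 4 * 4 * 4 * 4 * 4 * 4 * 4 * 1
= 4194304

4194304


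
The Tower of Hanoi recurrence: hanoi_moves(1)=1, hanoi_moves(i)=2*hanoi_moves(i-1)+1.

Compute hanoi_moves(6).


hanoi_moves(6) = 2 * hanoi_moves(5) + 1
hanoi_moves(5) = 2 * hanoi_moves(4) + 1
hanoi_moves(4) = 2 * hanoi_moves(3) + 1
hanoi_moves(3) = 2 * hanoi_moves(2) + 1
hanoi_moves(2) = 2 * hanoi_moves(1) + 1
hanoi_moves(1) = 1  (base case)
hanoi_moves(2) = 2 * 1 + 1 = 3
hanoi_moves(3) = 2 * 3 + 1 = 7
hanoi_moves(4) = 2 * 7 + 1 = 15
hanoi_moves(5) = 2 * 15 + 1 = 31
hanoi_moves(6) = 2 * 31 + 1 = 63

63


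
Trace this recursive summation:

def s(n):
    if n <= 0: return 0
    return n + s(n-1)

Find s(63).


s(63)
= 63 + 62 + 61 + 60 + 59 + 58 + 57 + 56 + 55 + 54 + 53 + 52 + 51 + 50 + 49 + 48 + 47 + 46 + 45 + 44 + 43 + 42 + 41 + 40 + 39 + 38 + 37 + 36 + 35 + 34 + 33 + 32 + 31 + 30 + 29 + 28 + 27 + 26 + 25 + 24 + 23 + 22 + 21 + 20 + 19 + 18 + 17 + 16 + 15 + 14 + 13 + 12 + 11 + 10 + 9 + 8 + 7 + 6 + 5 + 4 + 3 + 2 + 1 + s(0)
= 63 + 62 + 61 + 60 + 59 + 58 + 57 + 56 + 55 + 54 + 53 + 52 + 51 + 50 + 49 + 48 + 47 + 46 + 45 + 44 + 43 + 42 + 41 + 40 + 39 + 38 + 37 + 36 + 35 + 34 + 33 + 32 + 31 + 30 + 29 + 28 + 27 + 26 + 25 + 24 + 23 + 22 + 21 + 20 + 19 + 18 + 17 + 16 + 15 + 14 + 13 + 12 + 11 + 10 + 9 + 8 + 7 + 6 + 5 + 4 + 3 + 2 + 1 + 0
= 2016

2016


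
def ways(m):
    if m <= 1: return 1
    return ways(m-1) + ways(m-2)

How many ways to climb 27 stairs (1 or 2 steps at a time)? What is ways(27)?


Building up from base cases:
ways(0) = 1
ways(1) = 1
ways(2) = ways(1) + ways(0) = 1 + 1 = 2
ways(3) = ways(2) + ways(1) = 2 + 1 = 3
ways(4) = ways(3) + ways(2) = 3 + 2 = 5
ways(5) = ways(4) + ways(3) = 5 + 3 = 8
ways(6) = ways(5) + ways(4) = 8 + 5 = 13
ways(7) = ways(6) + ways(5) = 13 + 8 = 21
ways(8) = ways(7) + ways(6) = 21 + 13 = 34
ways(9) = ways(8) + ways(7) = 34 + 21 = 55
ways(10) = ways(9) + ways(8) = 55 + 34 = 89
ways(11) = ways(10) + ways(9) = 89 + 55 = 144
ways(12) = ways(11) + ways(10) = 144 + 89 = 233
ways(13) = ways(12) + ways(11) = 233 + 144 = 377
ways(14) = ways(13) + ways(12) = 377 + 233 = 610
ways(15) = ways(14) + ways(13) = 610 + 377 = 987
ways(16) = ways(15) + ways(14) = 987 + 610 = 1597
ways(17) = ways(16) + ways(15) = 1597 + 987 = 2584
ways(18) = ways(17) + ways(16) = 2584 + 1597 = 4181
ways(19) = ways(18) + ways(17) = 4181 + 2584 = 6765
ways(20) = ways(19) + ways(18) = 6765 + 4181 = 10946
ways(21) = ways(20) + ways(19) = 10946 + 6765 = 17711
ways(22) = ways(21) + ways(20) = 17711 + 10946 = 28657
ways(23) = ways(22) + ways(21) = 28657 + 17711 = 46368
ways(24) = ways(23) + ways(22) = 46368 + 28657 = 75025
ways(25) = ways(24) + ways(23) = 75025 + 46368 = 121393
ways(26) = ways(25) + ways(24) = 121393 + 75025 = 196418
ways(27) = ways(26) + ways(25) = 196418 + 121393 = 317811

317811


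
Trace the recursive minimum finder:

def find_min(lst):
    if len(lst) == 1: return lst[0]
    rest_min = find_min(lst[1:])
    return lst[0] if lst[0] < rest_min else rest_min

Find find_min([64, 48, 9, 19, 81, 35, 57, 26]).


find_min([64, 48, 9, 19, 81, 35, 57, 26]): compare 64 with find_min([48, 9, 19, 81, 35, 57, 26])
find_min([48, 9, 19, 81, 35, 57, 26]): compare 48 with find_min([9, 19, 81, 35, 57, 26])
find_min([9, 19, 81, 35, 57, 26]): compare 9 with find_min([19, 81, 35, 57, 26])
find_min([19, 81, 35, 57, 26]): compare 19 with find_min([81, 35, 57, 26])
find_min([81, 35, 57, 26]): compare 81 with find_min([35, 57, 26])
find_min([35, 57, 26]): compare 35 with find_min([57, 26])
find_min([57, 26]): compare 57 with find_min([26])
find_min([26]) = 26  (base case)
Compare 57 with 26 -> 26
Compare 35 with 26 -> 26
Compare 81 with 26 -> 26
Compare 19 with 26 -> 19
Compare 9 with 19 -> 9
Compare 48 with 9 -> 9
Compare 64 with 9 -> 9

9


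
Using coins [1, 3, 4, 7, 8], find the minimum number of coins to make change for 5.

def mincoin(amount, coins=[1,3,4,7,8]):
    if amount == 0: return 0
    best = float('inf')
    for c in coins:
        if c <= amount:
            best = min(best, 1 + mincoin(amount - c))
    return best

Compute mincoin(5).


Building up with DP:
mincoin(0) = 0
mincoin(1) = min(1+mincoin(0)=1+0=1) = 1
mincoin(2) = min(1+mincoin(1)=1+1=2) = 2
mincoin(3) = min(1+mincoin(2)=1+2=3, 1+mincoin(0)=1+0=1) = 1
mincoin(4) = min(1+mincoin(3)=1+1=2, 1+mincoin(1)=1+1=2, 1+mincoin(0)=1+0=1) = 1
mincoin(5) = min(1+mincoin(4)=1+1=2, 1+mincoin(2)=1+2=3, 1+mincoin(1)=1+1=2) = 2

2


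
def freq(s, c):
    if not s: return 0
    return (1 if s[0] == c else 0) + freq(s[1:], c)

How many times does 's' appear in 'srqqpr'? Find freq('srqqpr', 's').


s[0]='s' == 's' -> 1
s[0]='r' != 's' -> 0
s[0]='q' != 's' -> 0
s[0]='q' != 's' -> 0
s[0]='p' != 's' -> 0
s[0]='r' != 's' -> 0
Sum: 1 + 0 + 0 + 0 + 0 + 0 = 1

1


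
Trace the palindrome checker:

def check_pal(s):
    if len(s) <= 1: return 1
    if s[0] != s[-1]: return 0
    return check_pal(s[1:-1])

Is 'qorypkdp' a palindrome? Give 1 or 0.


check_pal('qorypkdp'): s[0]='q' != s[-1]='p' -> return 0
Result: 0 (not a palindrome)

0


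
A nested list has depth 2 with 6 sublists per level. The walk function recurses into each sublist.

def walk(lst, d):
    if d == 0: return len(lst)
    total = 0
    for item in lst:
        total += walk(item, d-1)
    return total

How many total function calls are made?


At depth 0 (root): 1 call
At depth 1: each of 1 parents calls walk on 6 children = 6 calls
At depth 2: each of 6 parents calls walk on 6 children = 36 calls
Total: 1 + 6 + 36 = 43

43


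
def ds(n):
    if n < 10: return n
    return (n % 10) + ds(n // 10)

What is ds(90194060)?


ds(90194060) = 0 + ds(9019406)
ds(9019406) = 6 + ds(901940)
ds(901940) = 0 + ds(90194)
ds(90194) = 4 + ds(9019)
ds(9019) = 9 + ds(901)
ds(901) = 1 + ds(90)
ds(90) = 0 + ds(9)
ds(9) = 9  (base case)
Total: 0 + 6 + 0 + 4 + 9 + 1 + 0 + 9 = 29

29


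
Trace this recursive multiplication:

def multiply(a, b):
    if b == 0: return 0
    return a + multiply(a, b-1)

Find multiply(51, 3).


multiply(51, 3) = 51 + multiply(51, 2)
multiply(51, 2) = 51 + multiply(51, 1)
multiply(51, 1) = 51 + multiply(51, 0)
multiply(51, 0) = 0  (base case)
Total: 51 + 51 + 51 + 0 = 153

153


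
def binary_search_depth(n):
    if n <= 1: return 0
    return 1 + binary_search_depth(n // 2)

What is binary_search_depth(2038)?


2038 / 2 = 1019
1019 / 2 = 509
509 / 2 = 254
254 / 2 = 127
127 / 2 = 63
63 / 2 = 31
31 / 2 = 15
15 / 2 = 7
7 / 2 = 3
3 / 2 = 1
Reached 1 after 10 halvings

10


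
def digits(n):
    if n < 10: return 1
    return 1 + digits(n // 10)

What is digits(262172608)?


digits(262172608) = 1 + digits(26217260)
digits(26217260) = 1 + digits(2621726)
digits(2621726) = 1 + digits(262172)
digits(262172) = 1 + digits(26217)
digits(26217) = 1 + digits(2621)
digits(2621) = 1 + digits(262)
digits(262) = 1 + digits(26)
digits(26) = 1 + digits(2)
digits(2) = 1  (base case: 2 < 10)
Unwinding: 1 + 1 + 1 + 1 + 1 + 1 + 1 + 1 + 1 = 9

9


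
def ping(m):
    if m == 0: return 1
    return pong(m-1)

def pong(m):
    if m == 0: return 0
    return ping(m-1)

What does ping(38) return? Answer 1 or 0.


ping(38) = pong(37)
pong(37) = ping(36)
ping(36) = pong(35)
pong(35) = ping(34)
ping(34) = pong(33)
pong(33) = ping(32)
ping(32) = pong(31)
pong(31) = ping(30)
ping(30) = pong(29)
pong(29) = ping(28)
ping(28) = pong(27)
pong(27) = ping(26)
ping(26) = pong(25)
pong(25) = ping(24)
ping(24) = pong(23)
pong(23) = ping(22)
ping(22) = pong(21)
pong(21) = ping(20)
ping(20) = pong(19)
pong(19) = ping(18)
ping(18) = pong(17)
pong(17) = ping(16)
ping(16) = pong(15)
pong(15) = ping(14)
ping(14) = pong(13)
pong(13) = ping(12)
ping(12) = pong(11)
pong(11) = ping(10)
ping(10) = pong(9)
pong(9) = ping(8)
ping(8) = pong(7)
pong(7) = ping(6)
ping(6) = pong(5)
pong(5) = ping(4)
ping(4) = pong(3)
pong(3) = ping(2)
ping(2) = pong(1)
pong(1) = ping(0)
ping(0) = 1  (base case)
Result: 1

1


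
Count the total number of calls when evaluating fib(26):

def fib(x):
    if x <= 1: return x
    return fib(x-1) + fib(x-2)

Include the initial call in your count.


Let C(n) = total calls for fib(n)
C(0) = 1, C(1) = 1
C(2) = 1 + C(1) + C(0) = 1 + 1 + 1 = 3
C(3) = 1 + C(2) + C(1) = 1 + 3 + 1 = 5
C(4) = 1 + C(3) + C(2) = 1 + 5 + 3 = 9
C(5) = 1 + C(4) + C(3) = 1 + 9 + 5 = 15
C(6) = 1 + C(5) + C(4) = 1 + 15 + 9 = 25
C(7) = 1 + C(6) + C(5) = 1 + 25 + 15 = 41
C(8) = 1 + C(7) + C(6) = 1 + 41 + 25 = 67
C(9) = 1 + C(8) + C(7) = 1 + 67 + 41 = 109
C(10) = 1 + C(9) + C(8) = 1 + 109 + 67 = 177
C(11) = 1 + C(10) + C(9) = 1 + 177 + 109 = 287
C(12) = 1 + C(11) + C(10) = 1 + 287 + 177 = 465
C(13) = 1 + C(12) + C(11) = 1 + 465 + 287 = 753
C(14) = 1 + C(13) + C(12) = 1 + 753 + 465 = 1219
C(15) = 1 + C(14) + C(13) = 1 + 1219 + 753 = 1973
C(16) = 1 + C(15) + C(14) = 1 + 1973 + 1219 = 3193
C(17) = 1 + C(16) + C(15) = 1 + 3193 + 1973 = 5167
C(18) = 1 + C(17) + C(16) = 1 + 5167 + 3193 = 8361
C(19) = 1 + C(18) + C(17) = 1 + 8361 + 5167 = 13529
C(20) = 1 + C(19) + C(18) = 1 + 13529 + 8361 = 21891
C(21) = 1 + C(20) + C(19) = 1 + 21891 + 13529 = 35421
C(22) = 1 + C(21) + C(20) = 1 + 35421 + 21891 = 57313
C(23) = 1 + C(22) + C(21) = 1 + 57313 + 35421 = 92735
C(24) = 1 + C(23) + C(22) = 1 + 92735 + 57313 = 150049
C(25) = 1 + C(24) + C(23) = 1 + 150049 + 92735 = 242785
C(26) = 1 + C(25) + C(24) = 1 + 242785 + 150049 = 392835

392835


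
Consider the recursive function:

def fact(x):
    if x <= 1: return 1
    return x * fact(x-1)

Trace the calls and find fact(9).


fact(9)
= 9 * fact(8)
= 9 * 8 * fact(7)
= 9 * 8 * 7 * fact(6)
= 9 * 8 * 7 * 6 * fact(5)
= 9 * 8 * 7 * 6 * 5 * fact(4)
= 9 * 8 * 7 * 6 * 5 * 4 * fact(3)
= 9 * 8 * 7 * 6 * 5 * 4 * 3 * fact(2)
= 9 * 8 * 7 * 6 * 5 * 4 * 3 * 2 * fact(1)
= 9 * 8 * 7 * 6 * 5 * 4 * 3 * 2 * 1
= 362880

362880


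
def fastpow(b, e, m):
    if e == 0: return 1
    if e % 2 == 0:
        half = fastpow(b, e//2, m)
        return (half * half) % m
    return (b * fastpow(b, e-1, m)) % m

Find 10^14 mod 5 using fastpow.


fastpow(10, 14, 5): e is even, compute fastpow(10, 7, 5)
  fastpow(10, 7, 5): e is odd, compute fastpow(10, 6, 5)
    fastpow(10, 6, 5): e is even, compute fastpow(10, 3, 5)
      fastpow(10, 3, 5): e is odd, compute fastpow(10, 2, 5)
        fastpow(10, 2, 5): e is even, compute fastpow(10, 1, 5)
          fastpow(10, 1, 5): e is odd, compute fastpow(10, 0, 5)
          fastpow(10, 0, 5) = 1
          (10 * 1) % 5 = 0
        half=0, (0*0) % 5 = 0
      (10 * 0) % 5 = 0
    half=0, (0*0) % 5 = 0
  (10 * 0) % 5 = 0
half=0, (0*0) % 5 = 0

0


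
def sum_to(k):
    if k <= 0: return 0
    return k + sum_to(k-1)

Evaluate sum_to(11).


sum_to(11)
= 11 + 10 + 9 + 8 + 7 + 6 + 5 + 4 + 3 + 2 + 1 + sum_to(0)
= 11 + 10 + 9 + 8 + 7 + 6 + 5 + 4 + 3 + 2 + 1 + 0
= 66

66


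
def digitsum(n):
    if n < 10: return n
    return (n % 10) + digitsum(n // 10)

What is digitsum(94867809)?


digitsum(94867809) = 9 + digitsum(9486780)
digitsum(9486780) = 0 + digitsum(948678)
digitsum(948678) = 8 + digitsum(94867)
digitsum(94867) = 7 + digitsum(9486)
digitsum(9486) = 6 + digitsum(948)
digitsum(948) = 8 + digitsum(94)
digitsum(94) = 4 + digitsum(9)
digitsum(9) = 9  (base case)
Total: 9 + 0 + 8 + 7 + 6 + 8 + 4 + 9 = 51

51


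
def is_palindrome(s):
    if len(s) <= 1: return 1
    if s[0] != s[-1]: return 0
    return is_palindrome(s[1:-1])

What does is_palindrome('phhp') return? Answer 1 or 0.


is_palindrome('phhp'): s[0]='p' == s[-1]='p' -> check is_palindrome('hh')
is_palindrome('hh'): s[0]='h' == s[-1]='h' -> check is_palindrome('')
is_palindrome(''): len <= 1 -> return 1  (base case)
Result: 1 (palindrome)

1


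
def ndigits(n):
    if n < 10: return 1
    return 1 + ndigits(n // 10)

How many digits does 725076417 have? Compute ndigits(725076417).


ndigits(725076417) = 1 + ndigits(72507641)
ndigits(72507641) = 1 + ndigits(7250764)
ndigits(7250764) = 1 + ndigits(725076)
ndigits(725076) = 1 + ndigits(72507)
ndigits(72507) = 1 + ndigits(7250)
ndigits(7250) = 1 + ndigits(725)
ndigits(725) = 1 + ndigits(72)
ndigits(72) = 1 + ndigits(7)
ndigits(7) = 1  (base case: 7 < 10)
Unwinding: 1 + 1 + 1 + 1 + 1 + 1 + 1 + 1 + 1 = 9

9


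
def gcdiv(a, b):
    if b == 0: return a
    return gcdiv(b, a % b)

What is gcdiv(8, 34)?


gcdiv(8, 34) = gcdiv(34, 8)
gcdiv(34, 8) = gcdiv(8, 2)
gcdiv(8, 2) = gcdiv(2, 0)
gcdiv(2, 0) = 2  (base case)

2


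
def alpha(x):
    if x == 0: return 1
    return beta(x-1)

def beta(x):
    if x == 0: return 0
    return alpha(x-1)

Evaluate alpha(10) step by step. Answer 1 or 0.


alpha(10) = beta(9)
beta(9) = alpha(8)
alpha(8) = beta(7)
beta(7) = alpha(6)
alpha(6) = beta(5)
beta(5) = alpha(4)
alpha(4) = beta(3)
beta(3) = alpha(2)
alpha(2) = beta(1)
beta(1) = alpha(0)
alpha(0) = 1  (base case)
Result: 1

1


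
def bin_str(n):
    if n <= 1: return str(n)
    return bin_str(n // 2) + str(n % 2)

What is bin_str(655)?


bin_str(655) = bin_str(327) + '1'
bin_str(327) = bin_str(163) + '1'
bin_str(163) = bin_str(81) + '1'
bin_str(81) = bin_str(40) + '1'
bin_str(40) = bin_str(20) + '0'
bin_str(20) = bin_str(10) + '0'
bin_str(10) = bin_str(5) + '0'
bin_str(5) = bin_str(2) + '1'
bin_str(2) = bin_str(1) + '0'
bin_str(1) = '1'  (base case)
Concatenating: '1' + '0' + '1' + '0' + '0' + '0' + '1' + '1' + '1' + '1' = '1010001111'

1010001111


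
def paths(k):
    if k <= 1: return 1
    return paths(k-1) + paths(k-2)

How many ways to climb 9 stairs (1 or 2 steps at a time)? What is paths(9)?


Building up from base cases:
paths(0) = 1
paths(1) = 1
paths(2) = paths(1) + paths(0) = 1 + 1 = 2
paths(3) = paths(2) + paths(1) = 2 + 1 = 3
paths(4) = paths(3) + paths(2) = 3 + 2 = 5
paths(5) = paths(4) + paths(3) = 5 + 3 = 8
paths(6) = paths(5) + paths(4) = 8 + 5 = 13
paths(7) = paths(6) + paths(5) = 13 + 8 = 21
paths(8) = paths(7) + paths(6) = 21 + 13 = 34
paths(9) = paths(8) + paths(7) = 34 + 21 = 55

55


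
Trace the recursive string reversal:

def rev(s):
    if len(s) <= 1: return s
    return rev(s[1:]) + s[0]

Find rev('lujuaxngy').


rev('lujuaxngy') = rev('ujuaxngy') + 'l'
rev('ujuaxngy') = rev('juaxngy') + 'u'
rev('juaxngy') = rev('uaxngy') + 'j'
rev('uaxngy') = rev('axngy') + 'u'
rev('axngy') = rev('xngy') + 'a'
rev('xngy') = rev('ngy') + 'x'
rev('ngy') = rev('gy') + 'n'
rev('gy') = rev('y') + 'g'
rev('y') = 'y'  (base case)
Concatenating: 'y' + 'g' + 'n' + 'x' + 'a' + 'u' + 'j' + 'u' + 'l' = 'ygnxaujul'

ygnxaujul


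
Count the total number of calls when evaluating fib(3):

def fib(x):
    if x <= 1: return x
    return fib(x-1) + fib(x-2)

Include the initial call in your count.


Let C(n) = total calls for fib(n)
C(0) = 1, C(1) = 1
C(2) = 1 + C(1) + C(0) = 1 + 1 + 1 = 3
C(3) = 1 + C(2) + C(1) = 1 + 3 + 1 = 5

5


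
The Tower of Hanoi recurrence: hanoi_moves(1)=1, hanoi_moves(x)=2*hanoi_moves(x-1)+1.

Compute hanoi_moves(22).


hanoi_moves(22) = 2 * hanoi_moves(21) + 1
hanoi_moves(21) = 2 * hanoi_moves(20) + 1
hanoi_moves(20) = 2 * hanoi_moves(19) + 1
hanoi_moves(19) = 2 * hanoi_moves(18) + 1
hanoi_moves(18) = 2 * hanoi_moves(17) + 1
hanoi_moves(17) = 2 * hanoi_moves(16) + 1
hanoi_moves(16) = 2 * hanoi_moves(15) + 1
hanoi_moves(15) = 2 * hanoi_moves(14) + 1
hanoi_moves(14) = 2 * hanoi_moves(13) + 1
hanoi_moves(13) = 2 * hanoi_moves(12) + 1
hanoi_moves(12) = 2 * hanoi_moves(11) + 1
hanoi_moves(11) = 2 * hanoi_moves(10) + 1
hanoi_moves(10) = 2 * hanoi_moves(9) + 1
hanoi_moves(9) = 2 * hanoi_moves(8) + 1
hanoi_moves(8) = 2 * hanoi_moves(7) + 1
hanoi_moves(7) = 2 * hanoi_moves(6) + 1
hanoi_moves(6) = 2 * hanoi_moves(5) + 1
hanoi_moves(5) = 2 * hanoi_moves(4) + 1
hanoi_moves(4) = 2 * hanoi_moves(3) + 1
hanoi_moves(3) = 2 * hanoi_moves(2) + 1
hanoi_moves(2) = 2 * hanoi_moves(1) + 1
hanoi_moves(1) = 1  (base case)
hanoi_moves(2) = 2 * 1 + 1 = 3
hanoi_moves(3) = 2 * 3 + 1 = 7
hanoi_moves(4) = 2 * 7 + 1 = 15
hanoi_moves(5) = 2 * 15 + 1 = 31
hanoi_moves(6) = 2 * 31 + 1 = 63
hanoi_moves(7) = 2 * 63 + 1 = 127
hanoi_moves(8) = 2 * 127 + 1 = 255
hanoi_moves(9) = 2 * 255 + 1 = 511
hanoi_moves(10) = 2 * 511 + 1 = 1023
hanoi_moves(11) = 2 * 1023 + 1 = 2047
hanoi_moves(12) = 2 * 2047 + 1 = 4095
hanoi_moves(13) = 2 * 4095 + 1 = 8191
hanoi_moves(14) = 2 * 8191 + 1 = 16383
hanoi_moves(15) = 2 * 16383 + 1 = 32767
hanoi_moves(16) = 2 * 32767 + 1 = 65535
hanoi_moves(17) = 2 * 65535 + 1 = 131071
hanoi_moves(18) = 2 * 131071 + 1 = 262143
hanoi_moves(19) = 2 * 262143 + 1 = 524287
hanoi_moves(20) = 2 * 524287 + 1 = 1048575
hanoi_moves(21) = 2 * 1048575 + 1 = 2097151
hanoi_moves(22) = 2 * 2097151 + 1 = 4194303

4194303


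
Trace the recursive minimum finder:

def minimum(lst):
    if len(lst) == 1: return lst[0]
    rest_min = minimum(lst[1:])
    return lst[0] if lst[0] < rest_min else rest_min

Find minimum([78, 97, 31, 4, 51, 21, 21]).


minimum([78, 97, 31, 4, 51, 21, 21]): compare 78 with minimum([97, 31, 4, 51, 21, 21])
minimum([97, 31, 4, 51, 21, 21]): compare 97 with minimum([31, 4, 51, 21, 21])
minimum([31, 4, 51, 21, 21]): compare 31 with minimum([4, 51, 21, 21])
minimum([4, 51, 21, 21]): compare 4 with minimum([51, 21, 21])
minimum([51, 21, 21]): compare 51 with minimum([21, 21])
minimum([21, 21]): compare 21 with minimum([21])
minimum([21]) = 21  (base case)
Compare 21 with 21 -> 21
Compare 51 with 21 -> 21
Compare 4 with 21 -> 4
Compare 31 with 4 -> 4
Compare 97 with 4 -> 4
Compare 78 with 4 -> 4

4


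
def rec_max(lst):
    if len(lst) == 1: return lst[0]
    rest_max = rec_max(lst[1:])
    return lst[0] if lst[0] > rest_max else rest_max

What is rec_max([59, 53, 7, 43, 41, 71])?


rec_max([59, 53, 7, 43, 41, 71]): compare 59 with rec_max([53, 7, 43, 41, 71])
rec_max([53, 7, 43, 41, 71]): compare 53 with rec_max([7, 43, 41, 71])
rec_max([7, 43, 41, 71]): compare 7 with rec_max([43, 41, 71])
rec_max([43, 41, 71]): compare 43 with rec_max([41, 71])
rec_max([41, 71]): compare 41 with rec_max([71])
rec_max([71]) = 71  (base case)
Compare 41 with 71 -> 71
Compare 43 with 71 -> 71
Compare 7 with 71 -> 71
Compare 53 with 71 -> 71
Compare 59 with 71 -> 71

71


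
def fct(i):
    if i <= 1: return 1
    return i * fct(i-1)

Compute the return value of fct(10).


fct(10)
= 10 * fct(9)
= 10 * 9 * fct(8)
= 10 * 9 * 8 * fct(7)
= 10 * 9 * 8 * 7 * fct(6)
= 10 * 9 * 8 * 7 * 6 * fct(5)
= 10 * 9 * 8 * 7 * 6 * 5 * fct(4)
= 10 * 9 * 8 * 7 * 6 * 5 * 4 * fct(3)
= 10 * 9 * 8 * 7 * 6 * 5 * 4 * 3 * fct(2)
= 10 * 9 * 8 * 7 * 6 * 5 * 4 * 3 * 2 * fct(1)
= 10 * 9 * 8 * 7 * 6 * 5 * 4 * 3 * 2 * 1
= 3628800

3628800


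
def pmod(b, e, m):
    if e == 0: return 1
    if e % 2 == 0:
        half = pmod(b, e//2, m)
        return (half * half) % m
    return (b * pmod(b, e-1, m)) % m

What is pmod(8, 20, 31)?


pmod(8, 20, 31): e is even, compute pmod(8, 10, 31)
  pmod(8, 10, 31): e is even, compute pmod(8, 5, 31)
    pmod(8, 5, 31): e is odd, compute pmod(8, 4, 31)
      pmod(8, 4, 31): e is even, compute pmod(8, 2, 31)
        pmod(8, 2, 31): e is even, compute pmod(8, 1, 31)
          pmod(8, 1, 31): e is odd, compute pmod(8, 0, 31)
          pmod(8, 0, 31) = 1
          (8 * 1) % 31 = 8
        half=8, (8*8) % 31 = 2
      half=2, (2*2) % 31 = 4
    (8 * 4) % 31 = 1
  half=1, (1*1) % 31 = 1
half=1, (1*1) % 31 = 1

1


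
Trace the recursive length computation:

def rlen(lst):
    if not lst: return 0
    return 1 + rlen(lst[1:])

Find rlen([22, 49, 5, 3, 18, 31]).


rlen([22, 49, 5, 3, 18, 31]) = 1 + rlen([49, 5, 3, 18, 31])
rlen([49, 5, 3, 18, 31]) = 1 + rlen([5, 3, 18, 31])
rlen([5, 3, 18, 31]) = 1 + rlen([3, 18, 31])
rlen([3, 18, 31]) = 1 + rlen([18, 31])
rlen([18, 31]) = 1 + rlen([31])
rlen([31]) = 1 + rlen([])
rlen([]) = 0  (base case)
Unwinding: 1 + 1 + 1 + 1 + 1 + 1 + 0 = 6

6


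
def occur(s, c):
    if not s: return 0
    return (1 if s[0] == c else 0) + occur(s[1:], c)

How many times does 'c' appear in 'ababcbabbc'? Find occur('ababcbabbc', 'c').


s[0]='a' != 'c' -> 0
s[0]='b' != 'c' -> 0
s[0]='a' != 'c' -> 0
s[0]='b' != 'c' -> 0
s[0]='c' == 'c' -> 1
s[0]='b' != 'c' -> 0
s[0]='a' != 'c' -> 0
s[0]='b' != 'c' -> 0
s[0]='b' != 'c' -> 0
s[0]='c' == 'c' -> 1
Sum: 0 + 0 + 0 + 0 + 1 + 0 + 0 + 0 + 0 + 1 = 2

2


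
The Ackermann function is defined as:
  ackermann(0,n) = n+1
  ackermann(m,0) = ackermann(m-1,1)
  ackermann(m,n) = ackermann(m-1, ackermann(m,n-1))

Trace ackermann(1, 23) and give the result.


ackermann(1, 23) = ackermann(0, ackermann(1, 22))
  ackermann(1, 22) = ackermann(0, ackermann(1, 21))
    ackermann(1, 21) = ackermann(0, ackermann(1, 20))
      ackermann(1, 20) = ackermann(0, ackermann(1, 19))
        ackermann(1, 19) = ackermann(0, ackermann(1, 18))
          ackermann(1, 18) = ackermann(0, ackermann(1, 17))
          ackermann(1, 17) = ackermann(0, ackermann(1, 16))
          ackermann(1, 16) = ackermann(0, ackermann(1, 15))
          ackermann(1, 15) = ackermann(0, ackermann(1, 14))
          ackermann(1, 14) = ackermann(0, ackermann(1, 13))
          ackermann(1, 13) = ackermann(0, ackermann(1, 12))
          ackermann(1, 12) = ackermann(0, ackermann(1, 11))
          ackermann(1, 11) = ackermann(0, ackermann(1, 10))
          ackermann(1, 10) = ackermann(0, ackermann(1, 9))
          ackermann(1, 9) = ackermann(0, ackermann(1, 8))
          ackermann(1, 8) = ackermann(0, ackermann(1, 7))
          ackermann(1, 7) = ackermann(0, ackermann(1, 6))
          ackermann(1, 6) = ackermann(0, ackermann(1, 5))
          ackermann(1, 5) = ackermann(0, ackermann(1, 4))
          ackermann(1, 4) = ackermann(0, ackermann(1, 3))
          ackermann(1, 3) = ackermann(0, ackermann(1, 2))
          ackermann(1, 2) = ackermann(0, ackermann(1, 1))
          ackermann(1, 1) = ackermann(0, ackermann(1, 0))
          ackermann(1, 0) = ackermann(0, 1)
          ackermann(0, 1) = 2
... (trace truncated)
Result: ackermann(1, 23) = 25

25


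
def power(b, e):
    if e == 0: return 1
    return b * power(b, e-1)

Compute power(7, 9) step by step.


power(7, 9)
= 7 * power(7, 8)
= 7 * 7 * power(7, 7)
= 7 * 7 * 7 * power(7, 6)
= 7 * 7 * 7 * 7 * power(7, 5)
= 7 * 7 * 7 * 7 * 7 * power(7, 4)
= 7 * 7 * 7 * 7 * 7 * 7 * power(7, 3)
= 7 * 7 * 7 * 7 * 7 * 7 * 7 * power(7, 2)
= 7 * 7 * 7 * 7 * 7 * 7 * 7 * 7 * power(7, 1)
= 7 * 7 * 7 * 7 * 7 * 7 * 7 * 7 * 7 * power(7, 0)
= 7 * 7 * 7 * 7 * 7 * 7 * 7 * 7 * 7 * 1
= 40353607

40353607


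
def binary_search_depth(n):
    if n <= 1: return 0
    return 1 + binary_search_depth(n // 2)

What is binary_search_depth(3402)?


3402 / 2 = 1701
1701 / 2 = 850
850 / 2 = 425
425 / 2 = 212
212 / 2 = 106
106 / 2 = 53
53 / 2 = 26
26 / 2 = 13
13 / 2 = 6
6 / 2 = 3
3 / 2 = 1
Reached 1 after 11 halvings

11


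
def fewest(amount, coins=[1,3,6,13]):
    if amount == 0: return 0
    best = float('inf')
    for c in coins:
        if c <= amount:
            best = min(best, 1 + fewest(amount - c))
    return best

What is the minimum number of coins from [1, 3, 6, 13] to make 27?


Building up with DP:
fewest(0) = 0
fewest(1) = min(1+fewest(0)=1+0=1) = 1
fewest(2) = min(1+fewest(1)=1+1=2) = 2
fewest(3) = min(1+fewest(2)=1+2=3, 1+fewest(0)=1+0=1) = 1
fewest(4) = min(1+fewest(3)=1+1=2, 1+fewest(1)=1+1=2) = 2
fewest(5) = min(1+fewest(4)=1+2=3, 1+fewest(2)=1+2=3) = 3
fewest(6) = min(1+fewest(5)=1+3=4, 1+fewest(3)=1+1=2, 1+fewest(0)=1+0=1) = 1
fewest(7) = min(1+fewest(6)=1+1=2, 1+fewest(4)=1+2=3, 1+fewest(1)=1+1=2) = 2
fewest(8) = min(1+fewest(7)=1+2=3, 1+fewest(5)=1+3=4, 1+fewest(2)=1+2=3) = 3
fewest(9) = min(1+fewest(8)=1+3=4, 1+fewest(6)=1+1=2, 1+fewest(3)=1+1=2) = 2
fewest(10) = min(1+fewest(9)=1+2=3, 1+fewest(7)=1+2=3, 1+fewest(4)=1+2=3) = 3
fewest(11) = min(1+fewest(10)=1+3=4, 1+fewest(8)=1+3=4, 1+fewest(5)=1+3=4) = 4
fewest(12) = min(1+fewest(11)=1+4=5, 1+fewest(9)=1+2=3, 1+fewest(6)=1+1=2) = 2
fewest(13) = min(1+fewest(12)=1+2=3, 1+fewest(10)=1+3=4, 1+fewest(7)=1+2=3, 1+fewest(0)=1+0=1) = 1
fewest(14) = min(1+fewest(13)=1+1=2, 1+fewest(11)=1+4=5, 1+fewest(8)=1+3=4, 1+fewest(1)=1+1=2) = 2
fewest(15) = min(1+fewest(14)=1+2=3, 1+fewest(12)=1+2=3, 1+fewest(9)=1+2=3, 1+fewest(2)=1+2=3) = 3
fewest(16) = min(1+fewest(15)=1+3=4, 1+fewest(13)=1+1=2, 1+fewest(10)=1+3=4, 1+fewest(3)=1+1=2) = 2
fewest(17) = min(1+fewest(16)=1+2=3, 1+fewest(14)=1+2=3, 1+fewest(11)=1+4=5, 1+fewest(4)=1+2=3) = 3
fewest(18) = min(1+fewest(17)=1+3=4, 1+fewest(15)=1+3=4, 1+fewest(12)=1+2=3, 1+fewest(5)=1+3=4) = 3
fewest(19) = min(1+fewest(18)=1+3=4, 1+fewest(16)=1+2=3, 1+fewest(13)=1+1=2, 1+fewest(6)=1+1=2) = 2
fewest(20) = min(1+fewest(19)=1+2=3, 1+fewest(17)=1+3=4, 1+fewest(14)=1+2=3, 1+fewest(7)=1+2=3) = 3
fewest(21) = min(1+fewest(20)=1+3=4, 1+fewest(18)=1+3=4, 1+fewest(15)=1+3=4, 1+fewest(8)=1+3=4) = 4
fewest(22) = min(1+fewest(21)=1+4=5, 1+fewest(19)=1+2=3, 1+fewest(16)=1+2=3, 1+fewest(9)=1+2=3) = 3
fewest(23) = min(1+fewest(22)=1+3=4, 1+fewest(20)=1+3=4, 1+fewest(17)=1+3=4, 1+fewest(10)=1+3=4) = 4
fewest(24) = min(1+fewest(23)=1+4=5, 1+fewest(21)=1+4=5, 1+fewest(18)=1+3=4, 1+fewest(11)=1+4=5) = 4
fewest(25) = min(1+fewest(24)=1+4=5, 1+fewest(22)=1+3=4, 1+fewest(19)=1+2=3, 1+fewest(12)=1+2=3) = 3
fewest(26) = min(1+fewest(25)=1+3=4, 1+fewest(23)=1+4=5, 1+fewest(20)=1+3=4, 1+fewest(13)=1+1=2) = 2
fewest(27) = min(1+fewest(26)=1+2=3, 1+fewest(24)=1+4=5, 1+fewest(21)=1+4=5, 1+fewest(14)=1+2=3) = 3

3
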